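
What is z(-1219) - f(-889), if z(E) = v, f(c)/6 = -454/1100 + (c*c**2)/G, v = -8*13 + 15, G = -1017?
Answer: -386435519116/93225 ≈ -4.1452e+6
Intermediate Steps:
v = -89 (v = -104 + 15 = -89)
f(c) = -681/275 - 2*c**3/339 (f(c) = 6*(-454/1100 + (c*c**2)/(-1017)) = 6*(-454*1/1100 + c**3*(-1/1017)) = 6*(-227/550 - c**3/1017) = -681/275 - 2*c**3/339)
z(E) = -89
z(-1219) - f(-889) = -89 - (-681/275 - 2/339*(-889)**3) = -89 - (-681/275 - 2/339*(-702595369)) = -89 - (-681/275 + 1405190738/339) = -89 - 1*386427222091/93225 = -89 - 386427222091/93225 = -386435519116/93225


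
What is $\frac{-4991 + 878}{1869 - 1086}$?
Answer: $- \frac{457}{87} \approx -5.2529$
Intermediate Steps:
$\frac{-4991 + 878}{1869 - 1086} = - \frac{4113}{783} = \left(-4113\right) \frac{1}{783} = - \frac{457}{87}$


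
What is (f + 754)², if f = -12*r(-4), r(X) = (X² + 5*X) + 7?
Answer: 515524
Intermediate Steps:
r(X) = 7 + X² + 5*X
f = -36 (f = -12*(7 + (-4)² + 5*(-4)) = -12*(7 + 16 - 20) = -12*3 = -36)
(f + 754)² = (-36 + 754)² = 718² = 515524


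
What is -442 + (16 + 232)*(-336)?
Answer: -83770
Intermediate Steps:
-442 + (16 + 232)*(-336) = -442 + 248*(-336) = -442 - 83328 = -83770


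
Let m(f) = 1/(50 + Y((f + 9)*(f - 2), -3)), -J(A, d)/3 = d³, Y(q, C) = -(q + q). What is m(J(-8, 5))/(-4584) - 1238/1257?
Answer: -173978860159/176648972048 ≈ -0.98488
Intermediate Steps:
Y(q, C) = -2*q
J(A, d) = -3*d³
m(f) = 1/(50 - 2*(-2 + f)*(9 + f)) (m(f) = 1/(50 - 2*(f + 9)*(f - 2)) = 1/(50 - 2*(9 + f)*(-2 + f)) = 1/(50 - 2*(-2 + f)*(9 + f)))
m(J(-8, 5))/(-4584) - 1238/1257 = -1/(-86 + 2*(-3*5³)² + 14*(-3*5³))/(-4584) - 1238/1257 = -1/(-86 + 2*(-3*125)² + 14*(-3*125))*(-1/4584) - 1238*1/1257 = -1/(-86 + 2*(-375)² + 14*(-375))*(-1/4584) - 1238/1257 = -1/(-86 + 2*140625 - 5250)*(-1/4584) - 1238/1257 = -1/(-86 + 281250 - 5250)*(-1/4584) - 1238/1257 = -1/275914*(-1/4584) - 1238/1257 = 1/1264789776 - 1238/1257 = -173978860159/176648972048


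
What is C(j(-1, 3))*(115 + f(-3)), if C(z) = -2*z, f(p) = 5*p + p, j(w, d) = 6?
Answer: -1164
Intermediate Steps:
f(p) = 6*p
C(j(-1, 3))*(115 + f(-3)) = (-2*6)*(115 + 6*(-3)) = -12*(115 - 18) = -12*97 = -1164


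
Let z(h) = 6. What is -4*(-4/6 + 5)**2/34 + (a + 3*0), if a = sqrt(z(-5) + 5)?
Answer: -338/153 + sqrt(11) ≈ 1.1075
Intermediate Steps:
a = sqrt(11) (a = sqrt(6 + 5) = sqrt(11) ≈ 3.3166)
-4*(-4/6 + 5)**2/34 + (a + 3*0) = -4*(-4/6 + 5)**2/34 + (sqrt(11) + 3*0) = -4*(-4*1/6 + 5)**2/34 + (sqrt(11) + 0) = -4*(-2/3 + 5)**2/34 + sqrt(11) = -4*(13/3)**2/34 + sqrt(11) = -676/(9*34) + sqrt(11) = -4*169/306 + sqrt(11) = -338/153 + sqrt(11)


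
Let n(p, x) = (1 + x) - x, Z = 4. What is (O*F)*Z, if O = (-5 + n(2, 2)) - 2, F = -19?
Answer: 456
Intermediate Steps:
n(p, x) = 1
O = -6 (O = (-5 + 1) - 2 = -4 - 2 = -6)
(O*F)*Z = -6*(-19)*4 = 114*4 = 456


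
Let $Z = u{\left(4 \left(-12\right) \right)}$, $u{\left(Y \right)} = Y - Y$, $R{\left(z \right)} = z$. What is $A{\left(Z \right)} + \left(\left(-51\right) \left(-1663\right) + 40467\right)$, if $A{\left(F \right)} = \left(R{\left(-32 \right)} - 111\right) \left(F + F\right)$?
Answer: $125280$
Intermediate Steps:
$u{\left(Y \right)} = 0$
$Z = 0$
$A{\left(F \right)} = - 286 F$ ($A{\left(F \right)} = \left(-32 - 111\right) \left(F + F\right) = - 143 \cdot 2 F = - 286 F$)
$A{\left(Z \right)} + \left(\left(-51\right) \left(-1663\right) + 40467\right) = \left(-286\right) 0 + \left(\left(-51\right) \left(-1663\right) + 40467\right) = 0 + \left(84813 + 40467\right) = 0 + 125280 = 125280$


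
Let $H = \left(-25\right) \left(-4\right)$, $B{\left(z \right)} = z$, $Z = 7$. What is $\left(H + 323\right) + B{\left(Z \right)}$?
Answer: $430$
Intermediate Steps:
$H = 100$
$\left(H + 323\right) + B{\left(Z \right)} = \left(100 + 323\right) + 7 = 423 + 7 = 430$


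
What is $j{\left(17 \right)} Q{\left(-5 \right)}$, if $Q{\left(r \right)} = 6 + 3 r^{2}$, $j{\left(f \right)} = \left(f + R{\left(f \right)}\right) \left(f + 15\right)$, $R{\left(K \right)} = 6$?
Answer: $59616$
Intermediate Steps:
$j{\left(f \right)} = \left(6 + f\right) \left(15 + f\right)$ ($j{\left(f \right)} = \left(f + 6\right) \left(f + 15\right) = \left(6 + f\right) \left(15 + f\right)$)
$j{\left(17 \right)} Q{\left(-5 \right)} = \left(90 + 17^{2} + 21 \cdot 17\right) \left(6 + 3 \left(-5\right)^{2}\right) = \left(90 + 289 + 357\right) \left(6 + 3 \cdot 25\right) = 736 \left(6 + 75\right) = 736 \cdot 81 = 59616$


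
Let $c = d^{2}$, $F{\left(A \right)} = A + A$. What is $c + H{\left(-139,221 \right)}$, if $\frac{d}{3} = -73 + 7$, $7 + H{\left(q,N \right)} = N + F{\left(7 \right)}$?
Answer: $39432$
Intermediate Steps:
$F{\left(A \right)} = 2 A$
$H{\left(q,N \right)} = 7 + N$ ($H{\left(q,N \right)} = -7 + \left(N + 2 \cdot 7\right) = -7 + \left(N + 14\right) = -7 + \left(14 + N\right) = 7 + N$)
$d = -198$ ($d = 3 \left(-73 + 7\right) = 3 \left(-66\right) = -198$)
$c = 39204$ ($c = \left(-198\right)^{2} = 39204$)
$c + H{\left(-139,221 \right)} = 39204 + \left(7 + 221\right) = 39204 + 228 = 39432$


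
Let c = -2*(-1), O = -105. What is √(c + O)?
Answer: I*√103 ≈ 10.149*I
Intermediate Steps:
c = 2
√(c + O) = √(2 - 105) = √(-103) = I*√103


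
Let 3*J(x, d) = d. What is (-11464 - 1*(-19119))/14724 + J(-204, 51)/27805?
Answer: 213097583/409400820 ≈ 0.52051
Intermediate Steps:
J(x, d) = d/3
(-11464 - 1*(-19119))/14724 + J(-204, 51)/27805 = (-11464 - 1*(-19119))/14724 + ((⅓)*51)/27805 = (-11464 + 19119)*(1/14724) + 17*(1/27805) = 7655*(1/14724) + 17/27805 = 7655/14724 + 17/27805 = 213097583/409400820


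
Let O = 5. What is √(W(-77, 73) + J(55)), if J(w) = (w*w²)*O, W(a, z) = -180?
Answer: √831695 ≈ 911.97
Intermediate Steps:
J(w) = 5*w³ (J(w) = (w*w²)*5 = w³*5 = 5*w³)
√(W(-77, 73) + J(55)) = √(-180 + 5*55³) = √(-180 + 5*166375) = √(-180 + 831875) = √831695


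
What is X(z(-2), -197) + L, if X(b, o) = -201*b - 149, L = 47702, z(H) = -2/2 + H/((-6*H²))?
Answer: 190949/4 ≈ 47737.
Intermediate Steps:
z(H) = -1 - 1/(6*H) (z(H) = -2*½ + H*(-1/(6*H²)) = -1 - 1/(6*H))
X(b, o) = -149 - 201*b
X(z(-2), -197) + L = (-149 - 201*(-⅙ - 1*(-2))/(-2)) + 47702 = (-149 - (-201)*(-⅙ + 2)/2) + 47702 = (-149 - (-201)*11/(2*6)) + 47702 = (-149 - 201*(-11/12)) + 47702 = (-149 + 737/4) + 47702 = 141/4 + 47702 = 190949/4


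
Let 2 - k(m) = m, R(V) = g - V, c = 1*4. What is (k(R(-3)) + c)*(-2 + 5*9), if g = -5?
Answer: 344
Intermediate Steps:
c = 4
R(V) = -5 - V
k(m) = 2 - m
(k(R(-3)) + c)*(-2 + 5*9) = ((2 - (-5 - 1*(-3))) + 4)*(-2 + 5*9) = ((2 - (-5 + 3)) + 4)*(-2 + 45) = ((2 - 1*(-2)) + 4)*43 = ((2 + 2) + 4)*43 = (4 + 4)*43 = 8*43 = 344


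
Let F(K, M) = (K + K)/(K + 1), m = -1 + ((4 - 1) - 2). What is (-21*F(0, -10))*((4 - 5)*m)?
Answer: 0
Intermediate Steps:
m = 0 (m = -1 + (3 - 2) = -1 + 1 = 0)
F(K, M) = 2*K/(1 + K) (F(K, M) = (2*K)/(1 + K) = 2*K/(1 + K))
(-21*F(0, -10))*((4 - 5)*m) = (-42*0/(1 + 0))*((4 - 5)*0) = (-42*0/1)*(-1*0) = -42*0*0 = -21*0*0 = 0*0 = 0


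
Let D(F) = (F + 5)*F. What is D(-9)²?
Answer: 1296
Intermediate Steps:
D(F) = F*(5 + F) (D(F) = (5 + F)*F = F*(5 + F))
D(-9)² = (-9*(5 - 9))² = (-9*(-4))² = 36² = 1296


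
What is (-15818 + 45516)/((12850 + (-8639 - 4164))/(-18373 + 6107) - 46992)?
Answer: -364275668/576403919 ≈ -0.63198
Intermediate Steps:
(-15818 + 45516)/((12850 + (-8639 - 4164))/(-18373 + 6107) - 46992) = 29698/((12850 - 12803)/(-12266) - 46992) = 29698/(47*(-1/12266) - 46992) = 29698/(-47/12266 - 46992) = 29698/(-576403919/12266) = 29698*(-12266/576403919) = -364275668/576403919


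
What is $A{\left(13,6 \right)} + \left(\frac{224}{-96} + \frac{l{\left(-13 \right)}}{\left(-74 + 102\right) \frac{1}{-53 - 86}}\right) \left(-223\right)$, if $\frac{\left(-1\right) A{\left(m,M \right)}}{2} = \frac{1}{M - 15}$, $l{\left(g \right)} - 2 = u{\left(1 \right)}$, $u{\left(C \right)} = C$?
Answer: $\frac{968099}{252} \approx 3841.7$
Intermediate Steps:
$l{\left(g \right)} = 3$ ($l{\left(g \right)} = 2 + 1 = 3$)
$A{\left(m,M \right)} = - \frac{2}{-15 + M}$ ($A{\left(m,M \right)} = - \frac{2}{M - 15} = - \frac{2}{-15 + M}$)
$A{\left(13,6 \right)} + \left(\frac{224}{-96} + \frac{l{\left(-13 \right)}}{\left(-74 + 102\right) \frac{1}{-53 - 86}}\right) \left(-223\right) = - \frac{2}{-15 + 6} + \left(\frac{224}{-96} + \frac{3}{\left(-74 + 102\right) \frac{1}{-53 - 86}}\right) \left(-223\right) = - \frac{2}{-9} + \left(224 \left(- \frac{1}{96}\right) + \frac{3}{28 \frac{1}{-139}}\right) \left(-223\right) = \left(-2\right) \left(- \frac{1}{9}\right) + \left(- \frac{7}{3} + \frac{3}{28 \left(- \frac{1}{139}\right)}\right) \left(-223\right) = \frac{2}{9} + \left(- \frac{7}{3} + \frac{3}{- \frac{28}{139}}\right) \left(-223\right) = \frac{2}{9} + \left(- \frac{7}{3} + 3 \left(- \frac{139}{28}\right)\right) \left(-223\right) = \frac{2}{9} + \left(- \frac{7}{3} - \frac{417}{28}\right) \left(-223\right) = \frac{2}{9} - - \frac{322681}{84} = \frac{2}{9} + \frac{322681}{84} = \frac{968099}{252}$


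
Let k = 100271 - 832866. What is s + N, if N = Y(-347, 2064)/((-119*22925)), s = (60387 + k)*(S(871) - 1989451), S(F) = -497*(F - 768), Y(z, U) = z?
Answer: 3742198354109023547/2728075 ≈ 1.3717e+12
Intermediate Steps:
S(F) = 381696 - 497*F (S(F) = -497*(-768 + F) = 381696 - 497*F)
k = -732595
s = 1371735877536 (s = (60387 - 732595)*((381696 - 497*871) - 1989451) = -672208*((381696 - 432887) - 1989451) = -672208*(-51191 - 1989451) = -672208*(-2040642) = 1371735877536)
N = 347/2728075 (N = -347/((-119*22925)) = -347/(-2728075) = -347*(-1/2728075) = 347/2728075 ≈ 0.00012720)
s + N = 1371735877536 + 347/2728075 = 3742198354109023547/2728075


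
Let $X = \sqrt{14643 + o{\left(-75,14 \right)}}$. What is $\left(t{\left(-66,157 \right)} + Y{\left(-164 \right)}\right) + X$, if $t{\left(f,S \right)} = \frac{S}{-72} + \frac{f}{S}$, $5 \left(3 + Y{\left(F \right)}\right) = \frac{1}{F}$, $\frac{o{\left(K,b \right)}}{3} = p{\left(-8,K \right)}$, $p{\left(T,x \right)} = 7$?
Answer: $- \frac{12981991}{2317320} + 2 \sqrt{3666} \approx 115.49$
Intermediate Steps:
$o{\left(K,b \right)} = 21$ ($o{\left(K,b \right)} = 3 \cdot 7 = 21$)
$Y{\left(F \right)} = -3 + \frac{1}{5 F}$
$t{\left(f,S \right)} = - \frac{S}{72} + \frac{f}{S}$ ($t{\left(f,S \right)} = S \left(- \frac{1}{72}\right) + \frac{f}{S} = - \frac{S}{72} + \frac{f}{S}$)
$X = 2 \sqrt{3666}$ ($X = \sqrt{14643 + 21} = \sqrt{14664} = 2 \sqrt{3666} \approx 121.09$)
$\left(t{\left(-66,157 \right)} + Y{\left(-164 \right)}\right) + X = \left(\left(\left(- \frac{1}{72}\right) 157 - \frac{66}{157}\right) - \left(3 - \frac{1}{5 \left(-164\right)}\right)\right) + 2 \sqrt{3666} = \left(\left(- \frac{157}{72} - \frac{66}{157}\right) + \left(-3 + \frac{1}{5} \left(- \frac{1}{164}\right)\right)\right) + 2 \sqrt{3666} = \left(\left(- \frac{157}{72} - \frac{66}{157}\right) - \frac{2461}{820}\right) + 2 \sqrt{3666} = \left(- \frac{29401}{11304} - \frac{2461}{820}\right) + 2 \sqrt{3666} = - \frac{12981991}{2317320} + 2 \sqrt{3666}$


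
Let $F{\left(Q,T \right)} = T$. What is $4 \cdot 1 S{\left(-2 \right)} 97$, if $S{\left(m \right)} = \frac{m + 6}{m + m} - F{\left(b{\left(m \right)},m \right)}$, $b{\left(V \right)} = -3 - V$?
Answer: $388$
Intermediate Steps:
$S{\left(m \right)} = - m + \frac{6 + m}{2 m}$ ($S{\left(m \right)} = \frac{m + 6}{m + m} - m = \frac{6 + m}{2 m} - m = - m + \frac{6 + m}{2 m}$)
$4 \cdot 1 S{\left(-2 \right)} 97 = 4 \cdot 1 \left(\frac{1}{2} - -2 + \frac{3}{-2}\right) 97 = 4 \left(\frac{1}{2} + 2 + 3 \left(- \frac{1}{2}\right)\right) 97 = 4 \left(\frac{1}{2} + 2 - \frac{3}{2}\right) 97 = 4 \cdot 1 \cdot 97 = 4 \cdot 97 = 388$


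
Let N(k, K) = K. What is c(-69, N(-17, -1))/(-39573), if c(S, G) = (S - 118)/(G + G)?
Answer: -187/79146 ≈ -0.0023627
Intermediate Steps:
c(S, G) = (-118 + S)/(2*G) (c(S, G) = (-118 + S)/((2*G)) = (-118 + S)*(1/(2*G)) = (-118 + S)/(2*G))
c(-69, N(-17, -1))/(-39573) = ((1/2)*(-118 - 69)/(-1))/(-39573) = ((1/2)*(-1)*(-187))*(-1/39573) = (187/2)*(-1/39573) = -187/79146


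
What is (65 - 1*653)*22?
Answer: -12936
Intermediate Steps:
(65 - 1*653)*22 = (65 - 653)*22 = -588*22 = -12936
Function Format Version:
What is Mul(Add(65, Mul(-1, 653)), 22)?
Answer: -12936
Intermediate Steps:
Mul(Add(65, Mul(-1, 653)), 22) = Mul(Add(65, -653), 22) = Mul(-588, 22) = -12936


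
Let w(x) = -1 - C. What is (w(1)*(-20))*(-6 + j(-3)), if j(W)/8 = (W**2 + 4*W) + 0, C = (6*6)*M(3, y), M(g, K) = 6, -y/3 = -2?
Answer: -130200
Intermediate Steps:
y = 6 (y = -3*(-2) = 6)
C = 216 (C = (6*6)*6 = 36*6 = 216)
j(W) = 8*W**2 + 32*W (j(W) = 8*((W**2 + 4*W) + 0) = 8*(W**2 + 4*W) = 8*W**2 + 32*W)
w(x) = -217 (w(x) = -1 - 1*216 = -1 - 216 = -217)
(w(1)*(-20))*(-6 + j(-3)) = (-217*(-20))*(-6 + 8*(-3)*(4 - 3)) = 4340*(-6 + 8*(-3)*1) = 4340*(-6 - 24) = 4340*(-30) = -130200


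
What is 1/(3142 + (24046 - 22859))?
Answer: 1/4329 ≈ 0.00023100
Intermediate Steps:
1/(3142 + (24046 - 22859)) = 1/(3142 + 1187) = 1/4329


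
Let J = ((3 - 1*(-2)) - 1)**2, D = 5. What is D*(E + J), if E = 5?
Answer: 105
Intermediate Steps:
J = 16 (J = ((3 + 2) - 1)**2 = (5 - 1)**2 = 4**2 = 16)
D*(E + J) = 5*(5 + 16) = 5*21 = 105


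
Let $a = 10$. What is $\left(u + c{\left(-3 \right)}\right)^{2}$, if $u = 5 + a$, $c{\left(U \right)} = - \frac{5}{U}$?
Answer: $\frac{2500}{9} \approx 277.78$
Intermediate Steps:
$u = 15$ ($u = 5 + 10 = 15$)
$\left(u + c{\left(-3 \right)}\right)^{2} = \left(15 - \frac{5}{-3}\right)^{2} = \left(15 - - \frac{5}{3}\right)^{2} = \left(15 + \frac{5}{3}\right)^{2} = \left(\frac{50}{3}\right)^{2} = \frac{2500}{9}$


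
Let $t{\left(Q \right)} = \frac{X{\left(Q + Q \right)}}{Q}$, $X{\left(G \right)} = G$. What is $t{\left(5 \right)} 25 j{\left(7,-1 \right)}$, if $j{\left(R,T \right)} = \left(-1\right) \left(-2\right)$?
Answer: $100$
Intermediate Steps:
$j{\left(R,T \right)} = 2$
$t{\left(Q \right)} = 2$ ($t{\left(Q \right)} = \frac{Q + Q}{Q} = \frac{2 Q}{Q} = 2$)
$t{\left(5 \right)} 25 j{\left(7,-1 \right)} = 2 \cdot 25 \cdot 2 = 50 \cdot 2 = 100$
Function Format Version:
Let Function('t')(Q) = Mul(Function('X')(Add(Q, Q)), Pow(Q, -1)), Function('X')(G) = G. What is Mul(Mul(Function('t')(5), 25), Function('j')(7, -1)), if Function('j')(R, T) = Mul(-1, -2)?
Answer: 100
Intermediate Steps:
Function('j')(R, T) = 2
Function('t')(Q) = 2 (Function('t')(Q) = Mul(Add(Q, Q), Pow(Q, -1)) = Mul(Mul(2, Q), Pow(Q, -1)) = 2)
Mul(Mul(Function('t')(5), 25), Function('j')(7, -1)) = Mul(Mul(2, 25), 2) = Mul(50, 2) = 100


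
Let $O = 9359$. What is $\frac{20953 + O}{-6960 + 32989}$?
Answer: $\frac{30312}{26029} \approx 1.1645$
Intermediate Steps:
$\frac{20953 + O}{-6960 + 32989} = \frac{20953 + 9359}{-6960 + 32989} = \frac{30312}{26029}$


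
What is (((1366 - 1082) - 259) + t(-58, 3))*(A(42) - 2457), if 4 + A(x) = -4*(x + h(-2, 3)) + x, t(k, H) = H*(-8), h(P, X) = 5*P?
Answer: -2547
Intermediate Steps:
t(k, H) = -8*H
A(x) = 36 - 3*x (A(x) = -4 + (-4*(x + 5*(-2)) + x) = -4 + (-4*(x - 10) + x) = -4 + (-4*(-10 + x) + x) = -4 + ((40 - 4*x) + x) = -4 + (40 - 3*x) = 36 - 3*x)
(((1366 - 1082) - 259) + t(-58, 3))*(A(42) - 2457) = (((1366 - 1082) - 259) - 8*3)*((36 - 3*42) - 2457) = ((284 - 259) - 24)*((36 - 126) - 2457) = (25 - 24)*(-90 - 2457) = 1*(-2547) = -2547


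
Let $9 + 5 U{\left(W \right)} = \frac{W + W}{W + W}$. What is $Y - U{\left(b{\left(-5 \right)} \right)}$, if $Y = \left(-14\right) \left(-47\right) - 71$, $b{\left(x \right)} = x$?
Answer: $\frac{2943}{5} \approx 588.6$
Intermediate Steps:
$U{\left(W \right)} = - \frac{8}{5}$ ($U{\left(W \right)} = - \frac{9}{5} + \frac{\left(W + W\right) \frac{1}{W + W}}{5} = - \frac{9}{5} + \frac{2 W \frac{1}{2 W}}{5} = - \frac{9}{5} + \frac{1}{5} \cdot 1 = - \frac{9}{5} + \frac{1}{5} = - \frac{8}{5}$)
$Y = 587$ ($Y = 658 - 71 = 587$)
$Y - U{\left(b{\left(-5 \right)} \right)} = 587 - - \frac{8}{5} = 587 + \frac{8}{5} = \frac{2943}{5}$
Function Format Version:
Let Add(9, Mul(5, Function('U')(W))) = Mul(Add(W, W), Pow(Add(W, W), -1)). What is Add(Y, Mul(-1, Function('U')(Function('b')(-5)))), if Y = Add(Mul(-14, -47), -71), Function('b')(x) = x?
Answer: Rational(2943, 5) ≈ 588.60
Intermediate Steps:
Function('U')(W) = Rational(-8, 5) (Function('U')(W) = Add(Rational(-9, 5), Mul(Rational(1, 5), Mul(Add(W, W), Pow(Add(W, W), -1)))) = Add(Rational(-9, 5), Mul(Rational(1, 5), Mul(Mul(2, W), Pow(Mul(2, W), -1)))) = Add(Rational(-9, 5), Mul(Rational(1, 5), Mul(Mul(2, W), Mul(Rational(1, 2), Pow(W, -1))))) = Add(Rational(-9, 5), Mul(Rational(1, 5), 1)) = Add(Rational(-9, 5), Rational(1, 5)) = Rational(-8, 5))
Y = 587 (Y = Add(658, -71) = 587)
Add(Y, Mul(-1, Function('U')(Function('b')(-5)))) = Add(587, Mul(-1, Rational(-8, 5))) = Add(587, Rational(8, 5)) = Rational(2943, 5)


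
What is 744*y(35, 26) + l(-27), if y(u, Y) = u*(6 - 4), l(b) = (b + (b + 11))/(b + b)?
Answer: 2812363/54 ≈ 52081.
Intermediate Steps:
l(b) = (11 + 2*b)/(2*b) (l(b) = (b + (11 + b))/((2*b)) = (11 + 2*b)*(1/(2*b)) = (11 + 2*b)/(2*b))
y(u, Y) = 2*u (y(u, Y) = u*2 = 2*u)
744*y(35, 26) + l(-27) = 744*(2*35) + (11/2 - 27)/(-27) = 744*70 - 1/27*(-43/2) = 52080 + 43/54 = 2812363/54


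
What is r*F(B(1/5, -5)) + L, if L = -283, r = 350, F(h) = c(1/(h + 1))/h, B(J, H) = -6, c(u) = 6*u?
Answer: -213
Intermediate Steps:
F(h) = 6/(h*(1 + h)) (F(h) = (6/(h + 1))/h = (6/(1 + h))/h = 6/(h*(1 + h)))
r*F(B(1/5, -5)) + L = 350*(6/(-6*(1 - 6))) - 283 = 350*(6*(-1/6)/(-5)) - 283 = 350*(6*(-1/6)*(-1/5)) - 283 = 350*(1/5) - 283 = 70 - 283 = -213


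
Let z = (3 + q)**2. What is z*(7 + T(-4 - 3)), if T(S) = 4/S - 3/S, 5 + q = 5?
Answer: 432/7 ≈ 61.714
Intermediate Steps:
q = 0 (q = -5 + 5 = 0)
z = 9 (z = (3 + 0)**2 = 3**2 = 9)
T(S) = 1/S
z*(7 + T(-4 - 3)) = 9*(7 + 1/(-4 - 3)) = 9*(7 + 1/(-7)) = 9*(7 - 1/7) = 9*(48/7) = 432/7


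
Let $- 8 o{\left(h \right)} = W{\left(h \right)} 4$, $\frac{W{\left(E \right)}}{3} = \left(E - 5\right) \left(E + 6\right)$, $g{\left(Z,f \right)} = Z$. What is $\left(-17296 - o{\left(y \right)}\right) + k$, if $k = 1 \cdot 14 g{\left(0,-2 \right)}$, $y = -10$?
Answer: $-17206$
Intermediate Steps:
$W{\left(E \right)} = 3 \left(-5 + E\right) \left(6 + E\right)$ ($W{\left(E \right)} = 3 \left(E - 5\right) \left(E + 6\right) = 3 \left(-5 + E\right) \left(6 + E\right)$)
$k = 0$ ($k = 1 \cdot 14 \cdot 0 = 14 \cdot 0 = 0$)
$o{\left(h \right)} = 45 - \frac{3 h}{2} - \frac{3 h^{2}}{2}$ ($o{\left(h \right)} = - \frac{\left(-90 + 3 h + 3 h^{2}\right) 4}{8} = - \frac{-360 + 12 h + 12 h^{2}}{8} = 45 - \frac{3 h}{2} - \frac{3 h^{2}}{2}$)
$\left(-17296 - o{\left(y \right)}\right) + k = \left(-17296 - \left(45 - -15 - \frac{3 \left(-10\right)^{2}}{2}\right)\right) + 0 = \left(-17296 - \left(45 + 15 - 150\right)\right) + 0 = \left(-17296 - -90\right) + 0 = \left(-17296 + 90\right) + 0 = -17206 + 0 = -17206$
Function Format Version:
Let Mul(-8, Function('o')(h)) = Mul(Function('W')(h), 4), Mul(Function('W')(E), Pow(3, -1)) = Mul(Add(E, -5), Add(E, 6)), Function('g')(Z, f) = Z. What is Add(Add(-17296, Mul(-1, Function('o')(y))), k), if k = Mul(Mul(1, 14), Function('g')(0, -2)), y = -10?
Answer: -17206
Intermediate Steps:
Function('W')(E) = Mul(3, Add(-5, E), Add(6, E)) (Function('W')(E) = Mul(3, Mul(Add(E, -5), Add(E, 6))) = Mul(3, Mul(Add(-5, E), Add(6, E))) = Mul(3, Add(-5, E), Add(6, E)))
k = 0 (k = Mul(Mul(1, 14), 0) = Mul(14, 0) = 0)
Function('o')(h) = Add(45, Mul(Rational(-3, 2), h), Mul(Rational(-3, 2), Pow(h, 2))) (Function('o')(h) = Mul(Rational(-1, 8), Mul(Add(-90, Mul(3, h), Mul(3, Pow(h, 2))), 4)) = Mul(Rational(-1, 8), Add(-360, Mul(12, h), Mul(12, Pow(h, 2)))) = Add(45, Mul(Rational(-3, 2), h), Mul(Rational(-3, 2), Pow(h, 2))))
Add(Add(-17296, Mul(-1, Function('o')(y))), k) = Add(Add(-17296, Mul(-1, Add(45, Mul(Rational(-3, 2), -10), Mul(Rational(-3, 2), Pow(-10, 2))))), 0) = Add(Add(-17296, Mul(-1, Add(45, 15, Mul(Rational(-3, 2), 100)))), 0) = Add(Add(-17296, Mul(-1, Add(45, 15, -150))), 0) = Add(Add(-17296, Mul(-1, -90)), 0) = Add(Add(-17296, 90), 0) = Add(-17206, 0) = -17206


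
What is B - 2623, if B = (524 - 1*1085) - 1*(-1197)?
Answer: -1987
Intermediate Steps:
B = 636 (B = (524 - 1085) + 1197 = -561 + 1197 = 636)
B - 2623 = 636 - 2623 = -1987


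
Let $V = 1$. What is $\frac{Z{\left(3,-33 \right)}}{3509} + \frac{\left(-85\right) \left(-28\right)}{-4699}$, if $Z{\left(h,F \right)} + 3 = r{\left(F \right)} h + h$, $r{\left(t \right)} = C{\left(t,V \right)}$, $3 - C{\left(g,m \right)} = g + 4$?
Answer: $- \frac{7900316}{16488791} \approx -0.47913$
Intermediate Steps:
$C{\left(g,m \right)} = -1 - g$ ($C{\left(g,m \right)} = 3 - \left(g + 4\right) = 3 - \left(4 + g\right) = -1 - g$)
$r{\left(t \right)} = -1 - t$
$Z{\left(h,F \right)} = -3 + h + h \left(-1 - F\right)$ ($Z{\left(h,F \right)} = -3 + \left(\left(-1 - F\right) h + h\right) = -3 + \left(h \left(-1 - F\right) + h\right) = -3 + \left(h + h \left(-1 - F\right)\right) = -3 + h + h \left(-1 - F\right)$)
$\frac{Z{\left(3,-33 \right)}}{3509} + \frac{\left(-85\right) \left(-28\right)}{-4699} = \frac{-3 - \left(-33\right) 3}{3509} + \frac{\left(-85\right) \left(-28\right)}{-4699} = \left(-3 + 99\right) \frac{1}{3509} + 2380 \left(- \frac{1}{4699}\right) = 96 \cdot \frac{1}{3509} - \frac{2380}{4699} = \frac{96}{3509} - \frac{2380}{4699} = - \frac{7900316}{16488791}$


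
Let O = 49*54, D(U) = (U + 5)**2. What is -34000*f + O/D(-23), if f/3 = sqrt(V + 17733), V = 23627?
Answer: 49/6 - 408000*sqrt(2585) ≈ -2.0744e+7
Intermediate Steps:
D(U) = (5 + U)**2
f = 12*sqrt(2585) (f = 3*sqrt(23627 + 17733) = 3*sqrt(41360) = 3*(4*sqrt(2585)) = 12*sqrt(2585) ≈ 610.12)
O = 2646
-34000*f + O/D(-23) = -34000*12*sqrt(2585) + 2646/((5 - 23)**2) = -34000*12*sqrt(2585) + 2646/((-18)**2) = -408000*sqrt(2585) + 2646/324 = -408000*sqrt(2585) + 2646*(1/324) = -408000*sqrt(2585) + 49/6 = 49/6 - 408000*sqrt(2585)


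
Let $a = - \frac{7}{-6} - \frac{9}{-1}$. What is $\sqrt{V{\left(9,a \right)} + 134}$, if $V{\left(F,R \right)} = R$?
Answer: $\frac{\sqrt{5190}}{6} \approx 12.007$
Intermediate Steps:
$a = \frac{61}{6}$ ($a = \left(-7\right) \left(- \frac{1}{6}\right) - -9 = \frac{7}{6} + 9 = \frac{61}{6} \approx 10.167$)
$\sqrt{V{\left(9,a \right)} + 134} = \sqrt{\frac{61}{6} + 134} = \sqrt{\frac{865}{6}} = \frac{\sqrt{5190}}{6}$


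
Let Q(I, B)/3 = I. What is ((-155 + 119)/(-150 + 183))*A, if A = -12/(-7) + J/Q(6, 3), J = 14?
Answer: -628/231 ≈ -2.7186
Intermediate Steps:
Q(I, B) = 3*I
A = 157/63 (A = -12/(-7) + 14/((3*6)) = -12*(-⅐) + 14/18 = 12/7 + 14*(1/18) = 12/7 + 7/9 = 157/63 ≈ 2.4921)
((-155 + 119)/(-150 + 183))*A = ((-155 + 119)/(-150 + 183))*(157/63) = -36/33*(157/63) = -36*1/33*(157/63) = -12/11*157/63 = -628/231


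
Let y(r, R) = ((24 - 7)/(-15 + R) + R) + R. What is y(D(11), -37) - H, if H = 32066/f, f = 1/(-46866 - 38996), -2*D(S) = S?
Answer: 143169042519/52 ≈ 2.7532e+9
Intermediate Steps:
D(S) = -S/2
f = -1/85862 (f = 1/(-85862) = -1/85862 ≈ -1.1647e-5)
y(r, R) = 2*R + 17/(-15 + R) (y(r, R) = (17/(-15 + R) + R) + R = (R + 17/(-15 + R)) + R = 2*R + 17/(-15 + R))
H = -2753250892 (H = 32066/(-1/85862) = 32066*(-85862) = -2753250892)
y(D(11), -37) - H = (17 - 30*(-37) + 2*(-37)²)/(-15 - 37) - 1*(-2753250892) = (17 + 1110 + 2*1369)/(-52) + 2753250892 = -(17 + 1110 + 2738)/52 + 2753250892 = -1/52*3865 + 2753250892 = -3865/52 + 2753250892 = 143169042519/52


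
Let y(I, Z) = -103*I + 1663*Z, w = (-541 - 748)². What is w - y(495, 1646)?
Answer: -1024792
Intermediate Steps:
w = 1661521 (w = (-1289)² = 1661521)
w - y(495, 1646) = 1661521 - (-103*495 + 1663*1646) = 1661521 - (-50985 + 2737298) = 1661521 - 1*2686313 = 1661521 - 2686313 = -1024792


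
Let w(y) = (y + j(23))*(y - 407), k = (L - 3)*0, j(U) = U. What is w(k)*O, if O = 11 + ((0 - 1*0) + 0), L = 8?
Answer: -102971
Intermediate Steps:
k = 0 (k = (8 - 3)*0 = 5*0 = 0)
w(y) = (-407 + y)*(23 + y) (w(y) = (y + 23)*(y - 407) = (23 + y)*(-407 + y) = (-407 + y)*(23 + y))
O = 11 (O = 11 + ((0 + 0) + 0) = 11 + (0 + 0) = 11 + 0 = 11)
w(k)*O = (-9361 + 0² - 384*0)*11 = (-9361 + 0 + 0)*11 = -9361*11 = -102971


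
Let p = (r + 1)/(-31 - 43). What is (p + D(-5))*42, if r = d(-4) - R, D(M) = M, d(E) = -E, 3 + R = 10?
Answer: -7728/37 ≈ -208.86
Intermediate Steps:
R = 7 (R = -3 + 10 = 7)
r = -3 (r = -1*(-4) - 1*7 = 4 - 7 = -3)
p = 1/37 (p = (-3 + 1)/(-31 - 43) = -2/(-74) = -2*(-1/74) = 1/37 ≈ 0.027027)
(p + D(-5))*42 = (1/37 - 5)*42 = -184/37*42 = -7728/37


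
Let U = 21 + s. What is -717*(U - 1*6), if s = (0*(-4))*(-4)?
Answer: -10755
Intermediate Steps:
s = 0 (s = 0*(-4) = 0)
U = 21 (U = 21 + 0 = 21)
-717*(U - 1*6) = -717*(21 - 1*6) = -717*(21 - 6) = -717*15 = -10755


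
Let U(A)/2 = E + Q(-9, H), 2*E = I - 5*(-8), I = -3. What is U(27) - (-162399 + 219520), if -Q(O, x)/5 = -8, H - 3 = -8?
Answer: -57004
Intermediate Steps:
H = -5 (H = 3 - 8 = -5)
Q(O, x) = 40 (Q(O, x) = -5*(-8) = 40)
E = 37/2 (E = (-3 - 5*(-8))/2 = (-3 + 40)/2 = (1/2)*37 = 37/2 ≈ 18.500)
U(A) = 117 (U(A) = 2*(37/2 + 40) = 2*(117/2) = 117)
U(27) - (-162399 + 219520) = 117 - (-162399 + 219520) = 117 - 1*57121 = 117 - 57121 = -57004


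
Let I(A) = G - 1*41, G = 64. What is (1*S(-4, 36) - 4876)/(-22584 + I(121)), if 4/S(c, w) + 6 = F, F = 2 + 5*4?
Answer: 1773/8204 ≈ 0.21611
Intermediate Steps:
F = 22 (F = 2 + 20 = 22)
I(A) = 23 (I(A) = 64 - 1*41 = 64 - 41 = 23)
S(c, w) = ¼ (S(c, w) = 4/(-6 + 22) = 4/16 = 4*(1/16) = ¼)
(1*S(-4, 36) - 4876)/(-22584 + I(121)) = (1*(¼) - 4876)/(-22584 + 23) = (¼ - 4876)/(-22561) = -19503/4*(-1/22561) = 1773/8204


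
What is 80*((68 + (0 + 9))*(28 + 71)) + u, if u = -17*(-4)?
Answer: 609908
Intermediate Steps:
u = 68
80*((68 + (0 + 9))*(28 + 71)) + u = 80*((68 + (0 + 9))*(28 + 71)) + 68 = 80*((68 + 9)*99) + 68 = 80*(77*99) + 68 = 80*7623 + 68 = 609840 + 68 = 609908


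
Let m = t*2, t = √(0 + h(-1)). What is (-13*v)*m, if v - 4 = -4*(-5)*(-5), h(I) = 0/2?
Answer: 0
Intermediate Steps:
h(I) = 0 (h(I) = 0*(½) = 0)
t = 0 (t = √(0 + 0) = √0 = 0)
m = 0 (m = 0*2 = 0)
v = -96 (v = 4 - 4*(-5)*(-5) = 4 + 20*(-5) = 4 - 100 = -96)
(-13*v)*m = -13*(-96)*0 = 1248*0 = 0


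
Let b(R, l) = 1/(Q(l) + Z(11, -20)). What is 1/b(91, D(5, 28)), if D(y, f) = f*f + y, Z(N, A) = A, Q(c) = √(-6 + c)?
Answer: -20 + 3*√87 ≈ 7.9821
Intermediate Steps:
D(y, f) = y + f² (D(y, f) = f² + y = y + f²)
b(R, l) = 1/(-20 + √(-6 + l)) (b(R, l) = 1/(√(-6 + l) - 20) = 1/(-20 + √(-6 + l)))
1/b(91, D(5, 28)) = 1/(1/(-20 + √(-6 + (5 + 28²)))) = 1/(1/(-20 + √(-6 + (5 + 784)))) = 1/(1/(-20 + √(-6 + 789))) = 1/(1/(-20 + √783)) = 1/(1/(-20 + 3*√87)) = -20 + 3*√87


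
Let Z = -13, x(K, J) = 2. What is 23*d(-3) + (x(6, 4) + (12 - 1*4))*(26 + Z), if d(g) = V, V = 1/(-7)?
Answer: 887/7 ≈ 126.71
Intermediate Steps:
V = -⅐ ≈ -0.14286
d(g) = -⅐
23*d(-3) + (x(6, 4) + (12 - 1*4))*(26 + Z) = 23*(-⅐) + (2 + (12 - 1*4))*(26 - 13) = -23/7 + (2 + (12 - 4))*13 = -23/7 + (2 + 8)*13 = -23/7 + 10*13 = -23/7 + 130 = 887/7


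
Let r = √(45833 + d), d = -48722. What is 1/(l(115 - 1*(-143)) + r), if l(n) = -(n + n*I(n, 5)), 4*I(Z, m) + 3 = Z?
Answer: -22274/372102159 - 4*I*√321/372102159 ≈ -5.986e-5 - 1.926e-7*I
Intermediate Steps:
I(Z, m) = -¾ + Z/4
l(n) = -n - n*(-¾ + n/4) (l(n) = -(n + n*(-¾ + n/4)) = -n - n*(-¾ + n/4))
r = 3*I*√321 (r = √(45833 - 48722) = √(-2889) = 3*I*√321 ≈ 53.749*I)
1/(l(115 - 1*(-143)) + r) = 1/(-(115 - 1*(-143))*(1 + (115 - 1*(-143)))/4 + 3*I*√321) = 1/(-(115 + 143)*(1 + (115 + 143))/4 + 3*I*√321) = 1/(-¼*258*(1 + 258) + 3*I*√321) = 1/(-¼*258*259 + 3*I*√321) = 1/(-33411/2 + 3*I*√321)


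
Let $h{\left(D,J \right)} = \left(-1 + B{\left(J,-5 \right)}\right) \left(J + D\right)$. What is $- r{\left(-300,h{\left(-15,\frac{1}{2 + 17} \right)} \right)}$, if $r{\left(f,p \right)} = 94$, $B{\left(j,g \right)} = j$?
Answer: $-94$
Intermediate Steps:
$h{\left(D,J \right)} = \left(-1 + J\right) \left(D + J\right)$ ($h{\left(D,J \right)} = \left(-1 + J\right) \left(J + D\right) = \left(-1 + J\right) \left(D + J\right)$)
$- r{\left(-300,h{\left(-15,\frac{1}{2 + 17} \right)} \right)} = \left(-1\right) 94 = -94$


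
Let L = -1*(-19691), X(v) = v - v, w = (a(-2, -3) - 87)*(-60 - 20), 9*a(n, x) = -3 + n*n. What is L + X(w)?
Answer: 19691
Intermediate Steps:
a(n, x) = -⅓ + n²/9 (a(n, x) = (-3 + n*n)/9 = (-3 + n²)/9 = -⅓ + n²/9)
w = 62560/9 (w = ((-⅓ + (⅑)*(-2)²) - 87)*(-60 - 20) = ((-⅓ + (⅑)*4) - 87)*(-80) = ((-⅓ + 4/9) - 87)*(-80) = (⅑ - 87)*(-80) = -782/9*(-80) = 62560/9 ≈ 6951.1)
X(v) = 0
L = 19691
L + X(w) = 19691 + 0 = 19691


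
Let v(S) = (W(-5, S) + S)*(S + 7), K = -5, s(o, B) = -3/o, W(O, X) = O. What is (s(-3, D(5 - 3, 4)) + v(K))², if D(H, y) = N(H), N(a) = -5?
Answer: 361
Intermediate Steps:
D(H, y) = -5
v(S) = (-5 + S)*(7 + S) (v(S) = (-5 + S)*(S + 7) = (-5 + S)*(7 + S))
(s(-3, D(5 - 3, 4)) + v(K))² = (-3/(-3) + (-35 + (-5)² + 2*(-5)))² = (-3*(-⅓) + (-35 + 25 - 10))² = (1 - 20)² = (-19)² = 361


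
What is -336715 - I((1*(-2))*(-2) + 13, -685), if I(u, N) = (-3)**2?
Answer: -336724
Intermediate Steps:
I(u, N) = 9
-336715 - I((1*(-2))*(-2) + 13, -685) = -336715 - 1*9 = -336715 - 9 = -336724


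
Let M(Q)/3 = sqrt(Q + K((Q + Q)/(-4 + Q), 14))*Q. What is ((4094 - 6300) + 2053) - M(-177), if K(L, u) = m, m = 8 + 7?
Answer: -153 + 4779*I*sqrt(2) ≈ -153.0 + 6758.5*I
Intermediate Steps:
m = 15
K(L, u) = 15
M(Q) = 3*Q*sqrt(15 + Q) (M(Q) = 3*(sqrt(Q + 15)*Q) = 3*(sqrt(15 + Q)*Q) = 3*(Q*sqrt(15 + Q)) = 3*Q*sqrt(15 + Q))
((4094 - 6300) + 2053) - M(-177) = ((4094 - 6300) + 2053) - 3*(-177)*sqrt(15 - 177) = (-2206 + 2053) - 3*(-177)*sqrt(-162) = -153 - 3*(-177)*9*I*sqrt(2) = -153 - (-4779)*I*sqrt(2) = -153 + 4779*I*sqrt(2)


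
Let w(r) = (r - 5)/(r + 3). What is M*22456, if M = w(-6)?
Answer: 247016/3 ≈ 82339.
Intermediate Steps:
w(r) = (-5 + r)/(3 + r)
M = 11/3 (M = (-5 - 6)/(3 - 6) = -11/(-3) = -⅓*(-11) = 11/3 ≈ 3.6667)
M*22456 = (11/3)*22456 = 247016/3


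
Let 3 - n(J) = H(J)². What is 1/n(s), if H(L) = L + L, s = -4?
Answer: -1/61 ≈ -0.016393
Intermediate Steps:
H(L) = 2*L
n(J) = 3 - 4*J² (n(J) = 3 - (2*J)² = 3 - 4*J²)
1/n(s) = 1/(3 - 4*(-4)²) = 1/(3 - 4*16) = 1/(3 - 64) = 1/(-61) = -1/61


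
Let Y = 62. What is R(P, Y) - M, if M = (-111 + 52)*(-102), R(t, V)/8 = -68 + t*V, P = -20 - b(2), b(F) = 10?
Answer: -21442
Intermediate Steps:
P = -30 (P = -20 - 1*10 = -20 - 10 = -30)
R(t, V) = -544 + 8*V*t (R(t, V) = 8*(-68 + t*V) = 8*(-68 + V*t) = -544 + 8*V*t)
M = 6018 (M = -59*(-102) = 6018)
R(P, Y) - M = (-544 + 8*62*(-30)) - 1*6018 = (-544 - 14880) - 6018 = -15424 - 6018 = -21442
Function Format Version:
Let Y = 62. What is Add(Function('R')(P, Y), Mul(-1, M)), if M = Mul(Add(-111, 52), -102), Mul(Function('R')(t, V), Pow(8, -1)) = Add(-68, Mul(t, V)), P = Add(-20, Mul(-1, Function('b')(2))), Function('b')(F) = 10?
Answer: -21442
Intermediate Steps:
P = -30 (P = Add(-20, Mul(-1, 10)) = Add(-20, -10) = -30)
Function('R')(t, V) = Add(-544, Mul(8, V, t)) (Function('R')(t, V) = Mul(8, Add(-68, Mul(t, V))) = Mul(8, Add(-68, Mul(V, t))) = Add(-544, Mul(8, V, t)))
M = 6018 (M = Mul(-59, -102) = 6018)
Add(Function('R')(P, Y), Mul(-1, M)) = Add(Add(-544, Mul(8, 62, -30)), Mul(-1, 6018)) = Add(Add(-544, -14880), -6018) = Add(-15424, -6018) = -21442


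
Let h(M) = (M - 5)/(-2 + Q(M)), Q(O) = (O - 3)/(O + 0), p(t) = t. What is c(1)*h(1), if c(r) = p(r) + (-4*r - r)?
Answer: -4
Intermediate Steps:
Q(O) = (-3 + O)/O
h(M) = (-5 + M)/(-2 + (-3 + M)/M) (h(M) = (M - 5)/(-2 + (-3 + M)/M) = (-5 + M)/(-2 + (-3 + M)/M))
c(r) = -4*r (c(r) = r + (-4*r - r) = r - 5*r = -4*r)
c(1)*h(1) = (-4*1)*(1*(5 - 1*1)/(3 + 1)) = -4*(5 - 1)/4 = -4*4/4 = -4*1 = -4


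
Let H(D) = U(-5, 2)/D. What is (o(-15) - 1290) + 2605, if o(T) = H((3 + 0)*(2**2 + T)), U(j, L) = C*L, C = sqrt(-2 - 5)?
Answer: 1315 - 2*I*sqrt(7)/33 ≈ 1315.0 - 0.16035*I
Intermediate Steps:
C = I*sqrt(7) (C = sqrt(-7) = I*sqrt(7) ≈ 2.6458*I)
U(j, L) = I*L*sqrt(7) (U(j, L) = (I*sqrt(7))*L = I*L*sqrt(7))
H(D) = 2*I*sqrt(7)/D (H(D) = (I*2*sqrt(7))/D = (2*I*sqrt(7))/D = 2*I*sqrt(7)/D)
o(T) = 2*I*sqrt(7)/(12 + 3*T) (o(T) = 2*I*sqrt(7)/(((3 + 0)*(2**2 + T))) = 2*I*sqrt(7)/((3*(4 + T))) = 2*I*sqrt(7)/(12 + 3*T))
(o(-15) - 1290) + 2605 = (2*I*sqrt(7)/(3*(4 - 15)) - 1290) + 2605 = ((2/3)*I*sqrt(7)/(-11) - 1290) + 2605 = ((2/3)*I*sqrt(7)*(-1/11) - 1290) + 2605 = (-2*I*sqrt(7)/33 - 1290) + 2605 = (-1290 - 2*I*sqrt(7)/33) + 2605 = 1315 - 2*I*sqrt(7)/33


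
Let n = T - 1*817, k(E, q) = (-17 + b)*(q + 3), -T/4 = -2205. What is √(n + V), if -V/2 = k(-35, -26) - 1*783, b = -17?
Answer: √8005 ≈ 89.471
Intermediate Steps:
T = 8820 (T = -4*(-2205) = 8820)
k(E, q) = -102 - 34*q (k(E, q) = (-17 - 17)*(q + 3) = -34*(3 + q) = -102 - 34*q)
V = 2 (V = -2*((-102 - 34*(-26)) - 1*783) = -2*((-102 + 884) - 783) = -2*(782 - 783) = -2*(-1) = 2)
n = 8003 (n = 8820 - 1*817 = 8820 - 817 = 8003)
√(n + V) = √(8003 + 2) = √8005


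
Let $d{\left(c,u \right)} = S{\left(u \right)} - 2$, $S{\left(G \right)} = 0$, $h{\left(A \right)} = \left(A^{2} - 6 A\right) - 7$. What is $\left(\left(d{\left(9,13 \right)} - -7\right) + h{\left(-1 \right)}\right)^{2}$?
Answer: $25$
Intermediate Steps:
$h{\left(A \right)} = -7 + A^{2} - 6 A$
$d{\left(c,u \right)} = -2$ ($d{\left(c,u \right)} = 0 - 2 = -2$)
$\left(\left(d{\left(9,13 \right)} - -7\right) + h{\left(-1 \right)}\right)^{2} = \left(\left(-2 - -7\right) - \left(1 - 1\right)\right)^{2} = \left(\left(-2 + 7\right) + \left(-7 + 1 + 6\right)\right)^{2} = \left(5 + 0\right)^{2} = 5^{2} = 25$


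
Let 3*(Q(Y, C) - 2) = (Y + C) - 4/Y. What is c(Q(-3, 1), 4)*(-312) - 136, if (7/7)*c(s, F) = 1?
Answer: -448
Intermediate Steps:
Q(Y, C) = 2 - 4/(3*Y) + C/3 + Y/3 (Q(Y, C) = 2 + ((Y + C) - 4/Y)/3 = 2 + ((C + Y) - 4/Y)/3 = 2 + (C + Y - 4/Y)/3 = 2 + (-4/(3*Y) + C/3 + Y/3) = 2 - 4/(3*Y) + C/3 + Y/3)
c(s, F) = 1
c(Q(-3, 1), 4)*(-312) - 136 = 1*(-312) - 136 = -312 - 136 = -448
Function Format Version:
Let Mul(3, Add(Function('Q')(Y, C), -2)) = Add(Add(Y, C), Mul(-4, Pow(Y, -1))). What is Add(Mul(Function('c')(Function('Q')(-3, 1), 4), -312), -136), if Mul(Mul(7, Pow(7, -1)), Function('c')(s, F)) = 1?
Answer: -448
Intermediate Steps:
Function('Q')(Y, C) = Add(2, Mul(Rational(-4, 3), Pow(Y, -1)), Mul(Rational(1, 3), C), Mul(Rational(1, 3), Y)) (Function('Q')(Y, C) = Add(2, Mul(Rational(1, 3), Add(Add(Y, C), Mul(-4, Pow(Y, -1))))) = Add(2, Mul(Rational(1, 3), Add(Add(C, Y), Mul(-4, Pow(Y, -1))))) = Add(2, Mul(Rational(1, 3), Add(C, Y, Mul(-4, Pow(Y, -1))))) = Add(2, Add(Mul(Rational(-4, 3), Pow(Y, -1)), Mul(Rational(1, 3), C), Mul(Rational(1, 3), Y))) = Add(2, Mul(Rational(-4, 3), Pow(Y, -1)), Mul(Rational(1, 3), C), Mul(Rational(1, 3), Y)))
Function('c')(s, F) = 1
Add(Mul(Function('c')(Function('Q')(-3, 1), 4), -312), -136) = Add(Mul(1, -312), -136) = Add(-312, -136) = -448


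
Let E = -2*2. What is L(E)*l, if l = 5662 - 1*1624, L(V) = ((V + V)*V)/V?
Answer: -32304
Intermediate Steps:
E = -4
L(V) = 2*V (L(V) = ((2*V)*V)/V = (2*V²)/V = 2*V)
l = 4038 (l = 5662 - 1624 = 4038)
L(E)*l = (2*(-4))*4038 = -8*4038 = -32304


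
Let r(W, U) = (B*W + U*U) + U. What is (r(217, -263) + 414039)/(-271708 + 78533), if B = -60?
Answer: -18797/7727 ≈ -2.4326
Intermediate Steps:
r(W, U) = U + U² - 60*W (r(W, U) = (-60*W + U*U) + U = (-60*W + U²) + U = (U² - 60*W) + U = U + U² - 60*W)
(r(217, -263) + 414039)/(-271708 + 78533) = ((-263 + (-263)² - 60*217) + 414039)/(-271708 + 78533) = ((-263 + 69169 - 13020) + 414039)/(-193175) = (55886 + 414039)*(-1/193175) = 469925*(-1/193175) = -18797/7727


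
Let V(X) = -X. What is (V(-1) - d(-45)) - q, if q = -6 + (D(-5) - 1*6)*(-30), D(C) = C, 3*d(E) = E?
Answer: -308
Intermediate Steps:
d(E) = E/3
q = 324 (q = -6 + (-5 - 1*6)*(-30) = -6 + (-5 - 6)*(-30) = -6 - 11*(-30) = -6 + 330 = 324)
(V(-1) - d(-45)) - q = (-1*(-1) - (-45)/3) - 1*324 = (1 - 1*(-15)) - 324 = (1 + 15) - 324 = 16 - 324 = -308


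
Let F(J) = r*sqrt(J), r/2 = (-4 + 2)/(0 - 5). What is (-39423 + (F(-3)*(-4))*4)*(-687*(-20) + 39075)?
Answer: -2082125745 - 676032*I*sqrt(3) ≈ -2.0821e+9 - 1.1709e+6*I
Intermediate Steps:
r = 4/5 (r = 2*((-4 + 2)/(0 - 5)) = 2*(-2/(-5)) = 2*(-2*(-1/5)) = 2*(2/5) = 4/5 ≈ 0.80000)
F(J) = 4*sqrt(J)/5
(-39423 + (F(-3)*(-4))*4)*(-687*(-20) + 39075) = (-39423 + ((4*sqrt(-3)/5)*(-4))*4)*(-687*(-20) + 39075) = (-39423 + ((4*(I*sqrt(3))/5)*(-4))*4)*(13740 + 39075) = (-39423 + ((4*I*sqrt(3)/5)*(-4))*4)*52815 = (-39423 - 16*I*sqrt(3)/5*4)*52815 = (-39423 - 64*I*sqrt(3)/5)*52815 = -2082125745 - 676032*I*sqrt(3)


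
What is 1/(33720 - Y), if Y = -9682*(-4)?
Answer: -1/5008 ≈ -0.00019968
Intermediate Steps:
Y = 38728
1/(33720 - Y) = 1/(33720 - 1*38728) = 1/(33720 - 38728) = 1/(-5008) = -1/5008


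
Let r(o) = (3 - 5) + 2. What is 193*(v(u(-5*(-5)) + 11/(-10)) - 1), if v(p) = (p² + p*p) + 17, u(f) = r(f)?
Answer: 177753/50 ≈ 3555.1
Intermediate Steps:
r(o) = 0 (r(o) = -2 + 2 = 0)
u(f) = 0
v(p) = 17 + 2*p² (v(p) = (p² + p²) + 17 = 2*p² + 17 = 17 + 2*p²)
193*(v(u(-5*(-5)) + 11/(-10)) - 1) = 193*((17 + 2*(0 + 11/(-10))²) - 1) = 193*((17 + 2*(0 + 11*(-⅒))²) - 1) = 193*((17 + 2*(0 - 11/10)²) - 1) = 193*((17 + 2*(-11/10)²) - 1) = 193*((17 + 2*(121/100)) - 1) = 193*((17 + 121/50) - 1) = 193*(971/50 - 1) = 193*(921/50) = 177753/50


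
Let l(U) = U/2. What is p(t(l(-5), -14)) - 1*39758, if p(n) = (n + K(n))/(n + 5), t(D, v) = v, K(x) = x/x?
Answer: -357809/9 ≈ -39757.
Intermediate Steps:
K(x) = 1
l(U) = U/2 (l(U) = U*(1/2) = U/2)
p(n) = (1 + n)/(5 + n) (p(n) = (n + 1)/(n + 5) = (1 + n)/(5 + n))
p(t(l(-5), -14)) - 1*39758 = (1 - 14)/(5 - 14) - 1*39758 = -13/(-9) - 39758 = -1/9*(-13) - 39758 = 13/9 - 39758 = -357809/9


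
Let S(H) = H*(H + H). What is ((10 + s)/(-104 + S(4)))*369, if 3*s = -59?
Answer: 1189/24 ≈ 49.542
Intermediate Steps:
s = -59/3 (s = (⅓)*(-59) = -59/3 ≈ -19.667)
S(H) = 2*H² (S(H) = H*(2*H) = 2*H²)
((10 + s)/(-104 + S(4)))*369 = ((10 - 59/3)/(-104 + 2*4²))*369 = -29/(3*(-104 + 2*16))*369 = -29/(3*(-104 + 32))*369 = -29/3/(-72)*369 = -29/3*(-1/72)*369 = (29/216)*369 = 1189/24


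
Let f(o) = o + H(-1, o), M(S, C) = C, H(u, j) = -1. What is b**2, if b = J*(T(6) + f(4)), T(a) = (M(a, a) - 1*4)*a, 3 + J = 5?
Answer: 900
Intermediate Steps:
J = 2 (J = -3 + 5 = 2)
f(o) = -1 + o (f(o) = o - 1 = -1 + o)
T(a) = a*(-4 + a) (T(a) = (a - 1*4)*a = (a - 4)*a = (-4 + a)*a = a*(-4 + a))
b = 30 (b = 2*(6*(-4 + 6) + (-1 + 4)) = 2*(6*2 + 3) = 2*(12 + 3) = 2*15 = 30)
b**2 = 30**2 = 900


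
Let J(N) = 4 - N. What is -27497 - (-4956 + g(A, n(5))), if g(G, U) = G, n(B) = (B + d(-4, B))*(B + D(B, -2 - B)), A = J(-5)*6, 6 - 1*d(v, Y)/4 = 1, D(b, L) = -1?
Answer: -22595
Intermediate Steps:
d(v, Y) = 20 (d(v, Y) = 24 - 4*1 = 24 - 4 = 20)
A = 54 (A = (4 - 1*(-5))*6 = (4 + 5)*6 = 9*6 = 54)
n(B) = (-1 + B)*(20 + B) (n(B) = (B + 20)*(B - 1) = (20 + B)*(-1 + B) = (-1 + B)*(20 + B))
-27497 - (-4956 + g(A, n(5))) = -27497 - (-4956 + 54) = -27497 - 1*(-4902) = -27497 + 4902 = -22595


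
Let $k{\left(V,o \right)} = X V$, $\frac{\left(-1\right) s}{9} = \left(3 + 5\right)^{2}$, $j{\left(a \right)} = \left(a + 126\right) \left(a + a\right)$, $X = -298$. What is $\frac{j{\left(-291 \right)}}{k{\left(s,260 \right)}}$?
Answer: $\frac{5335}{9536} \approx 0.55946$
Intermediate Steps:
$j{\left(a \right)} = 2 a \left(126 + a\right)$ ($j{\left(a \right)} = \left(126 + a\right) 2 a = 2 a \left(126 + a\right)$)
$s = -576$ ($s = - 9 \left(3 + 5\right)^{2} = - 9 \cdot 8^{2} = \left(-9\right) 64 = -576$)
$k{\left(V,o \right)} = - 298 V$
$\frac{j{\left(-291 \right)}}{k{\left(s,260 \right)}} = \frac{2 \left(-291\right) \left(126 - 291\right)}{\left(-298\right) \left(-576\right)} = \frac{2 \left(-291\right) \left(-165\right)}{171648} = 96030 \cdot \frac{1}{171648} = \frac{5335}{9536}$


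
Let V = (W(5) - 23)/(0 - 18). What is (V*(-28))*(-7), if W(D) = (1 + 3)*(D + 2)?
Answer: -490/9 ≈ -54.444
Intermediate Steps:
W(D) = 8 + 4*D (W(D) = 4*(2 + D) = 8 + 4*D)
V = -5/18 (V = ((8 + 4*5) - 23)/(0 - 18) = ((8 + 20) - 23)/(-18) = (28 - 23)*(-1/18) = 5*(-1/18) = -5/18 ≈ -0.27778)
(V*(-28))*(-7) = -5/18*(-28)*(-7) = (70/9)*(-7) = -490/9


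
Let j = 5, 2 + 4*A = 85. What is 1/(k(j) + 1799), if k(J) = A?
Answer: 4/7279 ≈ 0.00054953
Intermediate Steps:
A = 83/4 (A = -½ + (¼)*85 = -½ + 85/4 = 83/4 ≈ 20.750)
k(J) = 83/4
1/(k(j) + 1799) = 1/(83/4 + 1799) = 1/(7279/4) = 4/7279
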